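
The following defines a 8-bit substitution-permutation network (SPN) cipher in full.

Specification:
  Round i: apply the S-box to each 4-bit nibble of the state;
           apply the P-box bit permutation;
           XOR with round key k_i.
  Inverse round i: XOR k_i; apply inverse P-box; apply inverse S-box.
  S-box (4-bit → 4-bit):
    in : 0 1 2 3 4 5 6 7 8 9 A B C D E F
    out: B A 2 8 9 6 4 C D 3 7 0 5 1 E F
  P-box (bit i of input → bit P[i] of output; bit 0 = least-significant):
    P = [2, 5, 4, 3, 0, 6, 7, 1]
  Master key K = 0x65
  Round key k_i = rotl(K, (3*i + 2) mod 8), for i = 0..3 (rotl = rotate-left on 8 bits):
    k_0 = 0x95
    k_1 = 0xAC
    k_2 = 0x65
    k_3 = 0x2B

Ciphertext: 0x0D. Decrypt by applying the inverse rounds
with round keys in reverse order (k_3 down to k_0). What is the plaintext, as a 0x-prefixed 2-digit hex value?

s_0 = ciphertext = 0x0D
s_1 = InvRound(s_0, k_3) = 0x39
s_2 = InvRound(s_1, k_2) = 0x28
s_3 = InvRound(s_2, k_1) = 0x6D
s_4 = InvRound(s_3, k_0) = 0x5E

0x5E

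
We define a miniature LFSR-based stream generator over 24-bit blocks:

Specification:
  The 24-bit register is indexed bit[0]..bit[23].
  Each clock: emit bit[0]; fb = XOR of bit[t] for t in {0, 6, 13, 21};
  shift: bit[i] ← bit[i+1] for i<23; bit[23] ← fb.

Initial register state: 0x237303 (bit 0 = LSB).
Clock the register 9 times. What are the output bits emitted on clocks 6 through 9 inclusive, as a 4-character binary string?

0001

reg_0 = 0x237303
clock 1: out=1, reg = 0x91B981
clock 2: out=1, reg = 0x48DCC0
clock 3: out=0, reg = 0xA46E60
clock 4: out=0, reg = 0xD23730
clock 5: out=0, reg = 0xE91B98
clock 6: out=0, reg = 0xF48DCC
clock 7: out=0, reg = 0x7A46E6
clock 8: out=0, reg = 0x3D2373
clock 9: out=1, reg = 0x1E91B9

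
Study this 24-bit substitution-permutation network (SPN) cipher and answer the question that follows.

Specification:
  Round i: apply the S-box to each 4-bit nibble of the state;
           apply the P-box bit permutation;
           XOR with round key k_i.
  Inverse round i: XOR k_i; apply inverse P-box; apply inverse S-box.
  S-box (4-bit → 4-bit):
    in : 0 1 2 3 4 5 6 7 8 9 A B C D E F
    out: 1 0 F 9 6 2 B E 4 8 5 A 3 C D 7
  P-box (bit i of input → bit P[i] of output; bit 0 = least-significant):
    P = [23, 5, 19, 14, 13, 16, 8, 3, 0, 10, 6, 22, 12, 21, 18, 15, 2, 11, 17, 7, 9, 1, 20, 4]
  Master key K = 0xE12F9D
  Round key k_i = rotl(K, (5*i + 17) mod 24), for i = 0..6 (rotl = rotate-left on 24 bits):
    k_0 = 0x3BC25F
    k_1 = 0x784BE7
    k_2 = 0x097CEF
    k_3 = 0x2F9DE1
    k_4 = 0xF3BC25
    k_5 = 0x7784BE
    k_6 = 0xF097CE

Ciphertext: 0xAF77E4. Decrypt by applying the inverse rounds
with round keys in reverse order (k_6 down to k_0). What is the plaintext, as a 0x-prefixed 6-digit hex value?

0xE80305

s_0 = ciphertext = 0xAF77E4
s_1 = InvRound(s_0, k_6) = 0x48D967
s_2 = InvRound(s_1, k_5) = 0xD7FF7D
s_3 = InvRound(s_2, k_4) = 0x3148D9
s_4 = InvRound(s_3, k_3) = 0xD8E5D7
s_5 = InvRound(s_4, k_2) = 0xD5397C
s_6 = InvRound(s_5, k_1) = 0x69F06E
s_7 = InvRound(s_6, k_0) = 0xE80305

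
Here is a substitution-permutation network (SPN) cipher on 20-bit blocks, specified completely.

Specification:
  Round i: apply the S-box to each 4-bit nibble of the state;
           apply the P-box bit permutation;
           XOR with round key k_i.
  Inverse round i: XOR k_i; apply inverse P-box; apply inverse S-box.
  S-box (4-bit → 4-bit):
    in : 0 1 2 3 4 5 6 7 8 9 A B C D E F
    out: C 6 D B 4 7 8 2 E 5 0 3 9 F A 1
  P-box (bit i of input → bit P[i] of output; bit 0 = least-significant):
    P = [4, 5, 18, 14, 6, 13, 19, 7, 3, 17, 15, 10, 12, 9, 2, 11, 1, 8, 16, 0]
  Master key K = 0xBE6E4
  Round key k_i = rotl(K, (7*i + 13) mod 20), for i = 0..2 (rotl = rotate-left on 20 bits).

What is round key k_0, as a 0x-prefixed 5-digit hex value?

0xC97CD

K = 0xBE6E4
k_0 = rotl(K, (7*0+13) mod 20) = rotl(K, 13) = 0xC97CD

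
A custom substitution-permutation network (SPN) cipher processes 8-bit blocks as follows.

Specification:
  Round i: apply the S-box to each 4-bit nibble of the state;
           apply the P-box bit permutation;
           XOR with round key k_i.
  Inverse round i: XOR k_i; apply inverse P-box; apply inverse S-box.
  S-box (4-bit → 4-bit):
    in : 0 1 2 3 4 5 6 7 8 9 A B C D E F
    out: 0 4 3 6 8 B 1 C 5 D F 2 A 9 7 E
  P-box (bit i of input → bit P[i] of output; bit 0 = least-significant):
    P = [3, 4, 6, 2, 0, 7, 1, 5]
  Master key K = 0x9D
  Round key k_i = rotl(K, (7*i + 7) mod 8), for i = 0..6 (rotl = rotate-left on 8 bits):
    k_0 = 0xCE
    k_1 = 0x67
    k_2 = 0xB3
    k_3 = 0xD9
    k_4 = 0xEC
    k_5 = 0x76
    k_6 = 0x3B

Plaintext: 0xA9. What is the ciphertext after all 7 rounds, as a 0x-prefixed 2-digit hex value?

s_0 = plaintext = 0xA9
s_1 = Round(s_0, k_0) = 0x21
s_2 = Round(s_1, k_1) = 0xA6
s_3 = Round(s_2, k_2) = 0x18
s_4 = Round(s_3, k_3) = 0x93
s_5 = Round(s_4, k_4) = 0x9F
s_6 = Round(s_5, k_5) = 0x01
s_7 = Round(s_6, k_6) = 0x7B

0x7B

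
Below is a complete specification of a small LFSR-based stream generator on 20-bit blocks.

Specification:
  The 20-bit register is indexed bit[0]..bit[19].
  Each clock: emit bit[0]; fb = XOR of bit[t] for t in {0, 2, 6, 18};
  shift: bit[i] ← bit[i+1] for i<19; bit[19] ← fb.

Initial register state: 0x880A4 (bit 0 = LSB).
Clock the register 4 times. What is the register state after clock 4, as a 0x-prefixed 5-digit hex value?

0x9880A

reg_0 = 0x880A4
clock 1: out=0, reg = 0xC4052
clock 2: out=0, reg = 0x62029
clock 3: out=1, reg = 0x31014
clock 4: out=0, reg = 0x9880A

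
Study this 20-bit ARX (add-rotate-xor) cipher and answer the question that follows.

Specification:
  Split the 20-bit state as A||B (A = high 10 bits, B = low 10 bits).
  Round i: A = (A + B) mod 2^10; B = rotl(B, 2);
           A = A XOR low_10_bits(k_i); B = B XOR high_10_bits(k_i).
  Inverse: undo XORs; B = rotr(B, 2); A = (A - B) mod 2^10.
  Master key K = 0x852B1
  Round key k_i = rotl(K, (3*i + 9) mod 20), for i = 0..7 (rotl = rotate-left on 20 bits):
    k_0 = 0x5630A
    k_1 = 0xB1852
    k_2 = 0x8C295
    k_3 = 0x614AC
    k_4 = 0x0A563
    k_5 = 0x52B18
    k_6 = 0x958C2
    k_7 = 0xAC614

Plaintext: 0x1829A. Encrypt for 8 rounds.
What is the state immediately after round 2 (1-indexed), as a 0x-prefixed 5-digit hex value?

0x5C20D

s_0 = plaintext = 0x1829A
s_1 = Round(s_0, k_0) = 0x7C332
s_2 = Round(s_1, k_1) = 0x5C20D
s_3 = Round(s_2, k_2) = 0x7A206
s_4 = Round(s_3, k_3) = 0xD099F
s_5 = Round(s_4, k_4) = 0x60A54
s_6 = Round(s_5, k_5) = 0x33818
s_7 = Round(s_6, k_6) = 0x09236
s_8 = Round(s_7, k_7) = 0x13A6B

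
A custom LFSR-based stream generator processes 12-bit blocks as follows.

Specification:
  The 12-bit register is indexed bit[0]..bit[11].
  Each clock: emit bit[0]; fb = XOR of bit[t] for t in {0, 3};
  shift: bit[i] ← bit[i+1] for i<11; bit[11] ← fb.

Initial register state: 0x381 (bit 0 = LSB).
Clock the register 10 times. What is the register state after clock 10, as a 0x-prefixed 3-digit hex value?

reg_0 = 0x381
clock 1: out=1, reg = 0x9C0
clock 2: out=0, reg = 0x4E0
clock 3: out=0, reg = 0x270
clock 4: out=0, reg = 0x138
clock 5: out=0, reg = 0x89C
clock 6: out=0, reg = 0xC4E
clock 7: out=0, reg = 0xE27
clock 8: out=1, reg = 0xF13
clock 9: out=1, reg = 0xF89
clock 10: out=1, reg = 0x7C4

0x7C4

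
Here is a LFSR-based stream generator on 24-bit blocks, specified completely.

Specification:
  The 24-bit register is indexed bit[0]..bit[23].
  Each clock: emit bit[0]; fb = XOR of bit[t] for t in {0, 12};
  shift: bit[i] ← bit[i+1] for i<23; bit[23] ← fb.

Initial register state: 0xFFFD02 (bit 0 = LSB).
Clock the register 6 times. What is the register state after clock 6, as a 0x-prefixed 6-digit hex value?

0xF7FFF4

reg_0 = 0xFFFD02
clock 1: out=0, reg = 0xFFFE81
clock 2: out=1, reg = 0x7FFF40
clock 3: out=0, reg = 0xBFFFA0
clock 4: out=0, reg = 0xDFFFD0
clock 5: out=0, reg = 0xEFFFE8
clock 6: out=0, reg = 0xF7FFF4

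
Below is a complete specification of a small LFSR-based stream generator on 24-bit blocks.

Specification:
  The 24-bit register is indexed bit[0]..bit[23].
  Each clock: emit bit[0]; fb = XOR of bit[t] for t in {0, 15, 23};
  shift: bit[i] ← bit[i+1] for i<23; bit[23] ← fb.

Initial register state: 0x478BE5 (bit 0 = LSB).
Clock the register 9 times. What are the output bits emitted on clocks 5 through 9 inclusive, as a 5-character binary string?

reg_0 = 0x478BE5
clock 1: out=1, reg = 0x23C5F2
clock 2: out=0, reg = 0x91E2F9
clock 3: out=1, reg = 0xC8F17C
clock 4: out=0, reg = 0x6478BE
clock 5: out=0, reg = 0x323C5F
clock 6: out=1, reg = 0x991E2F
clock 7: out=1, reg = 0x4C8F17
clock 8: out=1, reg = 0x26478B
clock 9: out=1, reg = 0x9323C5

01111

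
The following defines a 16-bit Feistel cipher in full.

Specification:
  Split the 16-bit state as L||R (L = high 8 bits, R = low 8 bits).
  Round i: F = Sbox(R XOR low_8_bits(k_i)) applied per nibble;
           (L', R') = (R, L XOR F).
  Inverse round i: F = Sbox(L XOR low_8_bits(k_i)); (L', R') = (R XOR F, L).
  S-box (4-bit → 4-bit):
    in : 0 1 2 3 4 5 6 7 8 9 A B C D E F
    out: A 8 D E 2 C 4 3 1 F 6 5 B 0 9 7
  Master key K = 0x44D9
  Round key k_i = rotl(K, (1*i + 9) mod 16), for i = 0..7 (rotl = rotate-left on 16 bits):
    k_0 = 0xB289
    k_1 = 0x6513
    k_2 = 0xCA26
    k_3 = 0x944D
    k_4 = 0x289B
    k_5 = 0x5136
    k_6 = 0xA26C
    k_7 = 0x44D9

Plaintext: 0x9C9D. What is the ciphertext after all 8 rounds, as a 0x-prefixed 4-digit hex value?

s_0 = plaintext = 0x9C9D
s_1 = Round(s_0, k_0) = 0x9D1E
s_2 = Round(s_1, k_1) = 0x1E3D
s_3 = Round(s_2, k_2) = 0x3D9B
s_4 = Round(s_3, k_3) = 0x9B39
s_5 = Round(s_4, k_4) = 0x39F6
s_6 = Round(s_5, k_5) = 0xF683
s_7 = Round(s_6, k_6) = 0x8361
s_8 = Round(s_7, k_7) = 0x61D2

0x61D2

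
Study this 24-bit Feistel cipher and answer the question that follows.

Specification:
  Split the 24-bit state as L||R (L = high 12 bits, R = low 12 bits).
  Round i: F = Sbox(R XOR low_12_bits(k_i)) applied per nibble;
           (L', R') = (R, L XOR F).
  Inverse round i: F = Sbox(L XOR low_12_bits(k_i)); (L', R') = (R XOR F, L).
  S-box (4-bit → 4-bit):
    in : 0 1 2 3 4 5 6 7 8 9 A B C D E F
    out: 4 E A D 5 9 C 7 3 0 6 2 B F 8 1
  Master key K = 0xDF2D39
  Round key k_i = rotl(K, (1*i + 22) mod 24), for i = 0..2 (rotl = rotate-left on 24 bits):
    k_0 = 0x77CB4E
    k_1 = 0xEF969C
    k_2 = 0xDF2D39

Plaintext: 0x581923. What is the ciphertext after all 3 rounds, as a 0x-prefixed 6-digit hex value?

s_0 = plaintext = 0x581923
s_1 = Round(s_0, k_0) = 0x923F4E
s_2 = Round(s_1, k_1) = 0xF4E9D9
s_3 = Round(s_2, k_2) = 0x9D9ACA

0x9D9ACA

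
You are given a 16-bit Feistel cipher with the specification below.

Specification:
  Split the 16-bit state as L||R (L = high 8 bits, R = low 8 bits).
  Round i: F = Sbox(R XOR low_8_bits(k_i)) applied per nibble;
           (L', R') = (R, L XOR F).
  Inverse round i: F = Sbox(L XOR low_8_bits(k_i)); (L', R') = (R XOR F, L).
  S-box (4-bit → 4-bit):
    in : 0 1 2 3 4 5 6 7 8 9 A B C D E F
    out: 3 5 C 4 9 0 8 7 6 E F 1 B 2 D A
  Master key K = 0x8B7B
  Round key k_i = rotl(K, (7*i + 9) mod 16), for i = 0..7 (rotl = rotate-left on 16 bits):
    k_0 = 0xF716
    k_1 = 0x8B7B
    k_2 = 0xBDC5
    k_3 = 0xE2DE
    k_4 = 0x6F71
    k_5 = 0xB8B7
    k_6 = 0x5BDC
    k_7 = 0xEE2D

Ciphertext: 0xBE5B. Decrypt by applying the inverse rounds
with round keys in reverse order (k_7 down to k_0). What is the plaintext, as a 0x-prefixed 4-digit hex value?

0x534F

s_0 = ciphertext = 0xBE5B
s_1 = InvRound(s_0, k_7) = 0xBFBE
s_2 = InvRound(s_1, k_6) = 0x3ABF
s_3 = InvRound(s_2, k_5) = 0xDD3A
s_4 = InvRound(s_3, k_4) = 0xC1DD
s_5 = InvRound(s_4, k_3) = 0x87C1
s_6 = InvRound(s_5, k_2) = 0x5D87
s_7 = InvRound(s_6, k_1) = 0x4F5D
s_8 = InvRound(s_7, k_0) = 0x534F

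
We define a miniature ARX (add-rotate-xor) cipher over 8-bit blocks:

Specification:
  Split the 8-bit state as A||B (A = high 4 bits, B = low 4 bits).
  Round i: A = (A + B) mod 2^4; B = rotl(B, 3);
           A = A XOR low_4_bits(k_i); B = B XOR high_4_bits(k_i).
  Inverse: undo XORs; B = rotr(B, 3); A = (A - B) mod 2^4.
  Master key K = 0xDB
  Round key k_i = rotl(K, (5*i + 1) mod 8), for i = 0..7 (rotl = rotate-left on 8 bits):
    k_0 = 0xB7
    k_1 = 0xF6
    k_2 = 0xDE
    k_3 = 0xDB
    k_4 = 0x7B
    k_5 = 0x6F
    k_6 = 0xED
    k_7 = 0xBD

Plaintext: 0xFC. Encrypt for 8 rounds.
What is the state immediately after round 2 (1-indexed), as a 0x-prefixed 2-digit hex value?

s_0 = plaintext = 0xFC
s_1 = Round(s_0, k_0) = 0xCD
s_2 = Round(s_1, k_1) = 0xF1
s_3 = Round(s_2, k_2) = 0xE5
s_4 = Round(s_3, k_3) = 0x87
s_5 = Round(s_4, k_4) = 0x4C
s_6 = Round(s_5, k_5) = 0xF0
s_7 = Round(s_6, k_6) = 0x2E
s_8 = Round(s_7, k_7) = 0xDC

0xF1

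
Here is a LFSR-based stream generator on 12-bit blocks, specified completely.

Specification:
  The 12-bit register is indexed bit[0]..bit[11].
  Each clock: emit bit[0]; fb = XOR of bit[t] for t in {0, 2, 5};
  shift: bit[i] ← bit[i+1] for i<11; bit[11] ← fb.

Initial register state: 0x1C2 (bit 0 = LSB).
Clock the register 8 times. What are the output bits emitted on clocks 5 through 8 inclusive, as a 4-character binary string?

reg_0 = 0x1C2
clock 1: out=0, reg = 0x0E1
clock 2: out=1, reg = 0x070
clock 3: out=0, reg = 0x838
clock 4: out=0, reg = 0xC1C
clock 5: out=0, reg = 0xE0E
clock 6: out=0, reg = 0xF07
clock 7: out=1, reg = 0x783
clock 8: out=1, reg = 0xBC1

0011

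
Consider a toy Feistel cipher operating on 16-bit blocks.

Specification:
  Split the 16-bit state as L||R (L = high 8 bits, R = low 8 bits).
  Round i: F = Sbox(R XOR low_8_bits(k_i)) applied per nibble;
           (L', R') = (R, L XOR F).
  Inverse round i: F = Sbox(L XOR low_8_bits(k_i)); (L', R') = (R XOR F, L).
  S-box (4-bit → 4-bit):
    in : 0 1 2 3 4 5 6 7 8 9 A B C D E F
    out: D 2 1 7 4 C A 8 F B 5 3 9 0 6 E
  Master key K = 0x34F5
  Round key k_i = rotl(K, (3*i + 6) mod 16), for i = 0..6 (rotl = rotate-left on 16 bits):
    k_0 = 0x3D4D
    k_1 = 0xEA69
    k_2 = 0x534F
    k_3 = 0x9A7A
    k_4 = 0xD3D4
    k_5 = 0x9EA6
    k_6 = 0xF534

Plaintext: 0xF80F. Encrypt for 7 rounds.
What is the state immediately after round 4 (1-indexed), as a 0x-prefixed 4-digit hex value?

0xF9F5

s_0 = plaintext = 0xF80F
s_1 = Round(s_0, k_0) = 0x0FB9
s_2 = Round(s_1, k_1) = 0xB902
s_3 = Round(s_2, k_2) = 0x02F9
s_4 = Round(s_3, k_3) = 0xF9F5
s_5 = Round(s_4, k_4) = 0xF5EB
s_6 = Round(s_5, k_5) = 0xEBB5
s_7 = Round(s_6, k_6) = 0xB519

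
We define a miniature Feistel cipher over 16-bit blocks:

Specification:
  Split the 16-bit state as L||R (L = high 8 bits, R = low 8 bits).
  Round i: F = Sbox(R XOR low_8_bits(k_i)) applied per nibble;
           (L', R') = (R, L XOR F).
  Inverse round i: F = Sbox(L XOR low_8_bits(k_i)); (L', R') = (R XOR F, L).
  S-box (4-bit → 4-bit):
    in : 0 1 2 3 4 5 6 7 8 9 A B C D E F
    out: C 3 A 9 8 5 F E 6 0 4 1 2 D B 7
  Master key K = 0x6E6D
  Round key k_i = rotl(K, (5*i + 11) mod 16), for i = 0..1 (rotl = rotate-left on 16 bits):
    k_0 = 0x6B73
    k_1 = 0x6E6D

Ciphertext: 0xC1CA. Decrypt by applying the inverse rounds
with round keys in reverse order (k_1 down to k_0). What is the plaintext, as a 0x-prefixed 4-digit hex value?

s_0 = ciphertext = 0xC1CA
s_1 = InvRound(s_0, k_1) = 0x88C1
s_2 = InvRound(s_1, k_0) = 0xB088

0xB088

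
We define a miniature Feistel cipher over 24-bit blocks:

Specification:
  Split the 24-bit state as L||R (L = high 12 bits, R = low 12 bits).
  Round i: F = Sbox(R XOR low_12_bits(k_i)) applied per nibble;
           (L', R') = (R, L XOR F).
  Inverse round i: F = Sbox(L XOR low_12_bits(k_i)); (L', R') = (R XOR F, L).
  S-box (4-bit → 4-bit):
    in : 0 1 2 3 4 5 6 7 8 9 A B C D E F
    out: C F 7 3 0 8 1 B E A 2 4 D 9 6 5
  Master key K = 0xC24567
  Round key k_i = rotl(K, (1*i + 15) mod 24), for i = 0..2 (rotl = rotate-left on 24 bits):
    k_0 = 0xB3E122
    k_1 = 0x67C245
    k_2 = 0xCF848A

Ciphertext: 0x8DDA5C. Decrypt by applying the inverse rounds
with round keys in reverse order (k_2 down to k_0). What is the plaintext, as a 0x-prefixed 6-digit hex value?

s_0 = ciphertext = 0x8DDA5C
s_1 = InvRound(s_0, k_2) = 0x7D78DD
s_2 = InvRound(s_1, k_1) = 0x07A7D7
s_3 = InvRound(s_2, k_0) = 0x85907A

0x85907A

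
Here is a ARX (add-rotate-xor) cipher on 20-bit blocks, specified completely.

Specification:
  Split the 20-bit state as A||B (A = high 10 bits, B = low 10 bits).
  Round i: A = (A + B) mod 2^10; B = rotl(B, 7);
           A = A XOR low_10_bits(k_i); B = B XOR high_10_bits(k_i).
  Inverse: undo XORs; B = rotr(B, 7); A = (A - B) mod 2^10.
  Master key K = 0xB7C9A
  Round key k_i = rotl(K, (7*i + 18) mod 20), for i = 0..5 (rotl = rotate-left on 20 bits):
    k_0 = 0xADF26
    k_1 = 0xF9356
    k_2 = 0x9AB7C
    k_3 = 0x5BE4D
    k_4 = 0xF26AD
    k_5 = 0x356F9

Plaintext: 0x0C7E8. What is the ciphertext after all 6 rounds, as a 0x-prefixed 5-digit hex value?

0x98BA3

s_0 = plaintext = 0x0C7E8
s_1 = Round(s_0, k_0) = 0xCFECA
s_2 = Round(s_1, k_1) = 0x57EBD
s_3 = Round(s_2, k_2) = 0xD80BD
s_4 = Round(s_3, k_3) = 0x943F8
s_5 = Round(s_4, k_4) = 0x397B6
s_6 = Round(s_5, k_5) = 0x98BA3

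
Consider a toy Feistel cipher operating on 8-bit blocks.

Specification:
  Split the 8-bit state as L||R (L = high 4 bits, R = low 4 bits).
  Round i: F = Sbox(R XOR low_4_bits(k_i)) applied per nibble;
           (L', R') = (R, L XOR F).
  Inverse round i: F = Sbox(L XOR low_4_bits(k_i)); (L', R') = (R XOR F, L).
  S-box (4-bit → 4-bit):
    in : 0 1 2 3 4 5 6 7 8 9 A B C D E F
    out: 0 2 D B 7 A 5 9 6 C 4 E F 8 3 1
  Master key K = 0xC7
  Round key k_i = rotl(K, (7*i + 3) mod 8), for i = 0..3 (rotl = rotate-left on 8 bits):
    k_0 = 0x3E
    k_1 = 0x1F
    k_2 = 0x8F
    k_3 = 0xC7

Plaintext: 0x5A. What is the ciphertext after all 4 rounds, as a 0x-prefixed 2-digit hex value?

0xAA

s_0 = plaintext = 0x5A
s_1 = Round(s_0, k_0) = 0xA2
s_2 = Round(s_1, k_1) = 0x22
s_3 = Round(s_2, k_2) = 0x2A
s_4 = Round(s_3, k_3) = 0xAA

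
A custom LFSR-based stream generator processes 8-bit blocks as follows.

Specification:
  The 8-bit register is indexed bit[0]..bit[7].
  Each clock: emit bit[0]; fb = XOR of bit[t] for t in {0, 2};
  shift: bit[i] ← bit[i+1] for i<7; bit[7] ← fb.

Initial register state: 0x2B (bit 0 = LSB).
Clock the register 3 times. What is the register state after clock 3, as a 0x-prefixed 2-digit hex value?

0x25

reg_0 = 0x2B
clock 1: out=1, reg = 0x95
clock 2: out=1, reg = 0x4A
clock 3: out=0, reg = 0x25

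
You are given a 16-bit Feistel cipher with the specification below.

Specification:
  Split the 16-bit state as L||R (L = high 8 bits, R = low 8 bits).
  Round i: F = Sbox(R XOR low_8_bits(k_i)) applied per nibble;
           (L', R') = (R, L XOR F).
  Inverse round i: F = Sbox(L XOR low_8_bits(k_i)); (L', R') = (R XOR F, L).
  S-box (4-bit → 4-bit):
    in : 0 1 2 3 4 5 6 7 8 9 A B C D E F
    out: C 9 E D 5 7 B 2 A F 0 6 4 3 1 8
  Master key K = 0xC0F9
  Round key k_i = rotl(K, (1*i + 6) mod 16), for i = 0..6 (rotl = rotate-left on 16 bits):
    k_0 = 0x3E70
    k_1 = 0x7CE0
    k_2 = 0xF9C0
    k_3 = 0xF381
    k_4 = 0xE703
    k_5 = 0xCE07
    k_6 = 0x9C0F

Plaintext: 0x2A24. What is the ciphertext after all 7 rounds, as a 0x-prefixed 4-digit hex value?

0x3998

s_0 = plaintext = 0x2A24
s_1 = Round(s_0, k_0) = 0x245F
s_2 = Round(s_1, k_1) = 0x5F4C
s_3 = Round(s_2, k_2) = 0x4CFB
s_4 = Round(s_3, k_3) = 0xFB6C
s_5 = Round(s_4, k_4) = 0x6C43
s_6 = Round(s_5, k_5) = 0x4339
s_7 = Round(s_6, k_6) = 0x3998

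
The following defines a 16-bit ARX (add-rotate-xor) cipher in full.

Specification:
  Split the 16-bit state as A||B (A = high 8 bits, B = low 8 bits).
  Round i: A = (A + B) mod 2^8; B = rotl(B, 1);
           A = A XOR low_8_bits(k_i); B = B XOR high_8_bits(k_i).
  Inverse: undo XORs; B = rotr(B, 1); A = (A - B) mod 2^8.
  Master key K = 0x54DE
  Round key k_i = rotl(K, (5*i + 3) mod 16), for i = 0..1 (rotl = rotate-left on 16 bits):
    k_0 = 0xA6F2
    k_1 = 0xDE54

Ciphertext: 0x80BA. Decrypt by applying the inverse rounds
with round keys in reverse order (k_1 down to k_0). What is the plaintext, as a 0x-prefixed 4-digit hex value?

0x064A

s_0 = ciphertext = 0x80BA
s_1 = InvRound(s_0, k_1) = 0xA232
s_2 = InvRound(s_1, k_0) = 0x064A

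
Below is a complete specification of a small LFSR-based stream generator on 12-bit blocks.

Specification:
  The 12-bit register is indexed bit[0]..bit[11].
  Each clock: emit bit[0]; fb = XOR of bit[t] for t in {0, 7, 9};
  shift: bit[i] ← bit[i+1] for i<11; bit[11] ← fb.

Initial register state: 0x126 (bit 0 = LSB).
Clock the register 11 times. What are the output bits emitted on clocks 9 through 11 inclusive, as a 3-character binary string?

reg_0 = 0x126
clock 1: out=0, reg = 0x093
clock 2: out=1, reg = 0x049
clock 3: out=1, reg = 0x824
clock 4: out=0, reg = 0x412
clock 5: out=0, reg = 0x209
clock 6: out=1, reg = 0x104
clock 7: out=0, reg = 0x082
clock 8: out=0, reg = 0x841
clock 9: out=1, reg = 0xC20
clock 10: out=0, reg = 0x610
clock 11: out=0, reg = 0xB08

100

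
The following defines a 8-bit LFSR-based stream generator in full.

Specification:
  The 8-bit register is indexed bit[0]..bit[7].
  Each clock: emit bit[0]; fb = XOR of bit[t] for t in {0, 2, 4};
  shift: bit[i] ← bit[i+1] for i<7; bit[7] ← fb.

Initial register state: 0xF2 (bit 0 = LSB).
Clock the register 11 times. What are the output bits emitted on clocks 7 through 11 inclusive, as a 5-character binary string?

11100

reg_0 = 0xF2
clock 1: out=0, reg = 0xF9
clock 2: out=1, reg = 0x7C
clock 3: out=0, reg = 0x3E
clock 4: out=0, reg = 0x1F
clock 5: out=1, reg = 0x8F
clock 6: out=1, reg = 0x47
clock 7: out=1, reg = 0x23
clock 8: out=1, reg = 0x91
clock 9: out=1, reg = 0x48
clock 10: out=0, reg = 0x24
clock 11: out=0, reg = 0x92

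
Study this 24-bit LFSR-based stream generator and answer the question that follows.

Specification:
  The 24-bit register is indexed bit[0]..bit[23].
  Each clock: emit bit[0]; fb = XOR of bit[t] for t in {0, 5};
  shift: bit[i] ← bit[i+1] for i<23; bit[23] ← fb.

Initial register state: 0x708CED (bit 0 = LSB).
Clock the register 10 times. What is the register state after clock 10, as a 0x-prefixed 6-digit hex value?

reg_0 = 0x708CED
clock 1: out=1, reg = 0x384676
clock 2: out=0, reg = 0x9C233B
clock 3: out=1, reg = 0x4E119D
clock 4: out=1, reg = 0xA708CE
clock 5: out=0, reg = 0x538467
clock 6: out=1, reg = 0x29C233
clock 7: out=1, reg = 0x14E119
clock 8: out=1, reg = 0x8A708C
clock 9: out=0, reg = 0x453846
clock 10: out=0, reg = 0x229C23

0x229C23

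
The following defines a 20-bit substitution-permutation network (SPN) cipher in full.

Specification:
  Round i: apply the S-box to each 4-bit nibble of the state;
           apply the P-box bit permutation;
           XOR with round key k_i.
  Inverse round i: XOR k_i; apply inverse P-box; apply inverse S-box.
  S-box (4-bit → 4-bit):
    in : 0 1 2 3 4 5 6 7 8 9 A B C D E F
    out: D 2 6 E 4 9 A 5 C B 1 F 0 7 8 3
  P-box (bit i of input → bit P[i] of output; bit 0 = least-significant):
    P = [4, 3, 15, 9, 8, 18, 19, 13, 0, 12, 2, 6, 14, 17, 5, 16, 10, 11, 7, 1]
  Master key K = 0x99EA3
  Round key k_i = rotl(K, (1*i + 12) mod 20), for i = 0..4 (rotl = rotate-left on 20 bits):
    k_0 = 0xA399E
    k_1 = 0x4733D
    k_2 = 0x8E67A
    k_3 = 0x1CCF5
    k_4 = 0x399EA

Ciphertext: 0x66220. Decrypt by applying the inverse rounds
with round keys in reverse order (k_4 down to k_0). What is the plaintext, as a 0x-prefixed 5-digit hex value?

0xA5D56

s_0 = ciphertext = 0x66220
s_1 = InvRound(s_0, k_4) = 0x35693
s_2 = InvRound(s_1, k_3) = 0x623C8
s_3 = InvRound(s_2, k_2) = 0x0DCD7
s_4 = InvRound(s_3, k_1) = 0xB4E93
s_5 = InvRound(s_4, k_0) = 0xA5D56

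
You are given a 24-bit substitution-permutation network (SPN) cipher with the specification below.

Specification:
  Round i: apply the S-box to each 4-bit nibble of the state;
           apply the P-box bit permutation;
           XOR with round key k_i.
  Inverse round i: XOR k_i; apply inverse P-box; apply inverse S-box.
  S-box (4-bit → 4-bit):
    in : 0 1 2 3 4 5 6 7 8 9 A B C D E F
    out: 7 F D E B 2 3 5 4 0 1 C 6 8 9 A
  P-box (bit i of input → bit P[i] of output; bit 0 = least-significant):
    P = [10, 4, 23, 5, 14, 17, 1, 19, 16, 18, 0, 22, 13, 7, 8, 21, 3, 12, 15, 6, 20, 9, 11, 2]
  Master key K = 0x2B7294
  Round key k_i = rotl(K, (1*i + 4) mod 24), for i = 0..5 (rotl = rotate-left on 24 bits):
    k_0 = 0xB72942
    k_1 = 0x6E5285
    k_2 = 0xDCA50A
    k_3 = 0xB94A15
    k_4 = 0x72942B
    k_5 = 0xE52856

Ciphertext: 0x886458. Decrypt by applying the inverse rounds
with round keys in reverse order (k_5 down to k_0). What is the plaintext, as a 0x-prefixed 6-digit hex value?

s_0 = ciphertext = 0x886458
s_1 = InvRound(s_0, k_5) = 0xBAD42A
s_2 = InvRound(s_1, k_4) = 0x999BE8
s_3 = InvRound(s_2, k_3) = 0xD138AF
s_4 = InvRound(s_3, k_2) = 0xBCC0DE
s_5 = InvRound(s_4, k_1) = 0x619BCC
s_6 = InvRound(s_5, k_0) = 0x406FC8

0x406FC8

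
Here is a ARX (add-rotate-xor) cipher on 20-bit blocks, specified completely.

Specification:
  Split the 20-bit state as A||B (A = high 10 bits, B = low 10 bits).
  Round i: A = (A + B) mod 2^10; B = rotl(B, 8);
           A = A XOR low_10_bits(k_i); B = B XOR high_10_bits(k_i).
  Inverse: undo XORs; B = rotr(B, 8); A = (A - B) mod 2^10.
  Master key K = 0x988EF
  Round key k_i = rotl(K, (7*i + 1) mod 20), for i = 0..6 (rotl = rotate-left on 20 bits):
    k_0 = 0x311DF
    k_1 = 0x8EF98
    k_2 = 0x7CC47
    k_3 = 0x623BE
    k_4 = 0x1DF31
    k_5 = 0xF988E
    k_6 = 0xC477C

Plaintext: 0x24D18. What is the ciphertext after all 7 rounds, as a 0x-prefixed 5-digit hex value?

s_0 = plaintext = 0x24D18
s_1 = Round(s_0, k_0) = 0x1D082
s_2 = Round(s_1, k_1) = 0xDB81B
s_3 = Round(s_2, k_2) = 0xF3AF5
s_4 = Round(s_3, k_3) = 0x5F435
s_5 = Round(s_4, k_4) = 0xA0D7A
s_6 = Round(s_5, k_5) = 0xDCDB8
s_7 = Round(s_6, k_6) = 0x95F7F

0x95F7F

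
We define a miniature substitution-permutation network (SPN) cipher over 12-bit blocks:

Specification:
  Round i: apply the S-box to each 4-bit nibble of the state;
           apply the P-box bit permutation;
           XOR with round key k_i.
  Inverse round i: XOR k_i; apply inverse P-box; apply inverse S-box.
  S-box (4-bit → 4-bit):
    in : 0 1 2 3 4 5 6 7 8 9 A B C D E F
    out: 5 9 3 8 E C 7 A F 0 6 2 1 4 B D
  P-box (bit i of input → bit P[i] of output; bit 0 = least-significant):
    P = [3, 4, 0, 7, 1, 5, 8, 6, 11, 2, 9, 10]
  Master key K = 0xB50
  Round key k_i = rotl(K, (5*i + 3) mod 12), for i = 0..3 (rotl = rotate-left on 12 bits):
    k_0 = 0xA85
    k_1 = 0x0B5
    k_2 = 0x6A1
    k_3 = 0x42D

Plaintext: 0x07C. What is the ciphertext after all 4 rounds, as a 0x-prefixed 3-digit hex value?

0x205

s_0 = plaintext = 0x07C
s_1 = Round(s_0, k_0) = 0x0ED
s_2 = Round(s_1, k_1) = 0xAD6
s_3 = Round(s_2, k_2) = 0x5BC
s_4 = Round(s_3, k_3) = 0x205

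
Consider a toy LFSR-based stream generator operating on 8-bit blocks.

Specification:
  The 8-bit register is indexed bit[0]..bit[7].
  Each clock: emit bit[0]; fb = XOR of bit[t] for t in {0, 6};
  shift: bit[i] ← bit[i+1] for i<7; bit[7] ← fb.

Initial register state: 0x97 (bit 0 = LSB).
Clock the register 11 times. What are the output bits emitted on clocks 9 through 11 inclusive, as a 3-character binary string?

reg_0 = 0x97
clock 1: out=1, reg = 0xCB
clock 2: out=1, reg = 0x65
clock 3: out=1, reg = 0x32
clock 4: out=0, reg = 0x19
clock 5: out=1, reg = 0x8C
clock 6: out=0, reg = 0x46
clock 7: out=0, reg = 0xA3
clock 8: out=1, reg = 0xD1
clock 9: out=1, reg = 0x68
clock 10: out=0, reg = 0xB4
clock 11: out=0, reg = 0x5A

100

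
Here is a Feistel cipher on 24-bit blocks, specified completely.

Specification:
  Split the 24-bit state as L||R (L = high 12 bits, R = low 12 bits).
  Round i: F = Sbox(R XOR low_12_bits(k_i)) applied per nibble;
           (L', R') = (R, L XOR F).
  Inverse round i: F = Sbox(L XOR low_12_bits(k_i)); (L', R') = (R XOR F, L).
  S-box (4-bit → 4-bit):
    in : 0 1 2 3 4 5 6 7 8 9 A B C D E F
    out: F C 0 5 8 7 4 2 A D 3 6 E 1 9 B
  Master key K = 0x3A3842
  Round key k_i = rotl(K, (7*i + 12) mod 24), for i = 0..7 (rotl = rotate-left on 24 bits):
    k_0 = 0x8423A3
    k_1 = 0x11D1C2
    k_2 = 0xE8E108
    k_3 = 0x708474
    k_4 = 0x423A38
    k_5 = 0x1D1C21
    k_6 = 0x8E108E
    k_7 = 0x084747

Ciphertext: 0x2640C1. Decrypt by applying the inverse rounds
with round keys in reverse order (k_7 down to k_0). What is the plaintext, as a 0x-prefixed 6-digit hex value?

0x752B87

s_0 = ciphertext = 0x2640C1
s_1 = InvRound(s_0, k_7) = 0x7C4264
s_2 = InvRound(s_1, k_6) = 0x0E77C4
s_3 = InvRound(s_2, k_5) = 0x9200E7
s_4 = InvRound(s_3, k_4) = 0x52D920
s_5 = InvRound(s_4, k_3) = 0x55D52D
s_6 = InvRound(s_5, k_2) = 0xD5A55D
s_7 = InvRound(s_6, k_1) = 0xB87D5A
s_8 = InvRound(s_7, k_0) = 0x752B87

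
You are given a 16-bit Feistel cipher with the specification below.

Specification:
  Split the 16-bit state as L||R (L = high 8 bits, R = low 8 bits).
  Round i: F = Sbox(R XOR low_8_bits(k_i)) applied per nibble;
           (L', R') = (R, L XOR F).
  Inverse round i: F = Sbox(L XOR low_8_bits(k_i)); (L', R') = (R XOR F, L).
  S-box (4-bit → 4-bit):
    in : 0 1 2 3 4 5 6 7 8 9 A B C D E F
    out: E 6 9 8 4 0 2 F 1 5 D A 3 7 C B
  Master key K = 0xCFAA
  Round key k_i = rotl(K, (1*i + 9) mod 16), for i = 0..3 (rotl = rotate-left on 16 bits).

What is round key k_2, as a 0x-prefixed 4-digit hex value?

K = 0xCFAA
k_0 = rotl(K, (1*0+9) mod 16) = rotl(K, 9) = 0x559F
k_1 = rotl(K, (1*1+9) mod 16) = rotl(K, 10) = 0xAB3E
k_2 = rotl(K, (1*2+9) mod 16) = rotl(K, 11) = 0x567D

0x567D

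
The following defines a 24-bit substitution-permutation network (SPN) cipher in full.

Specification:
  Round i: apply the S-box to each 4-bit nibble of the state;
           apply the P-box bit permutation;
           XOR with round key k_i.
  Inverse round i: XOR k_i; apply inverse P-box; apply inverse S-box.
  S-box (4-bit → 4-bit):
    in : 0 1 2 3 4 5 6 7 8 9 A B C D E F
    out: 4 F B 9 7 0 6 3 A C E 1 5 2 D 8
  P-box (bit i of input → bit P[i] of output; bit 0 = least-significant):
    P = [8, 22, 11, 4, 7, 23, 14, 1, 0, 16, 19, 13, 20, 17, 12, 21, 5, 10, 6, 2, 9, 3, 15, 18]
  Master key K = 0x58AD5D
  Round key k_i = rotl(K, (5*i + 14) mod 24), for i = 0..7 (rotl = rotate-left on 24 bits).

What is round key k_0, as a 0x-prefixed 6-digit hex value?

0x57562B

K = 0x58AD5D
k_0 = rotl(K, (5*0+14) mod 24) = rotl(K, 14) = 0x57562B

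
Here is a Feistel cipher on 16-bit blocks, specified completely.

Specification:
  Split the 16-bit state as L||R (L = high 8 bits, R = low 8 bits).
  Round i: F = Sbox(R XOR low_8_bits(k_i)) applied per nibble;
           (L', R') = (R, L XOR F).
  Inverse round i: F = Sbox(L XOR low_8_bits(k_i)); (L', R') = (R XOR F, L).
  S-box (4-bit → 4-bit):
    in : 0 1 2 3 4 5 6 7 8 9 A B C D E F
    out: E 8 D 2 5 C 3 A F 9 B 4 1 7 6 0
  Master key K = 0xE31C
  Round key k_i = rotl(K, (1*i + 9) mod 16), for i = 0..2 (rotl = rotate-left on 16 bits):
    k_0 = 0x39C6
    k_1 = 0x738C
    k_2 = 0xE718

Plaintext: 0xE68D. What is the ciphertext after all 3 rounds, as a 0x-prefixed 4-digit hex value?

s_0 = plaintext = 0xE68D
s_1 = Round(s_0, k_0) = 0x8DB2
s_2 = Round(s_1, k_1) = 0xB2AB
s_3 = Round(s_2, k_2) = 0xABF0

0xABF0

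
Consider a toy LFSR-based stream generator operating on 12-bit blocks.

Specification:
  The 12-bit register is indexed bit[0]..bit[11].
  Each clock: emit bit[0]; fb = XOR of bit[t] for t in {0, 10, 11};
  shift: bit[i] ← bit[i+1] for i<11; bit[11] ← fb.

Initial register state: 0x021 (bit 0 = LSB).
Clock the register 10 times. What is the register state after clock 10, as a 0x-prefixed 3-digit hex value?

reg_0 = 0x021
clock 1: out=1, reg = 0x810
clock 2: out=0, reg = 0xC08
clock 3: out=0, reg = 0x604
clock 4: out=0, reg = 0xB02
clock 5: out=0, reg = 0xD81
clock 6: out=1, reg = 0xEC0
clock 7: out=0, reg = 0x760
clock 8: out=0, reg = 0xBB0
clock 9: out=0, reg = 0xDD8
clock 10: out=0, reg = 0x6EC

0x6EC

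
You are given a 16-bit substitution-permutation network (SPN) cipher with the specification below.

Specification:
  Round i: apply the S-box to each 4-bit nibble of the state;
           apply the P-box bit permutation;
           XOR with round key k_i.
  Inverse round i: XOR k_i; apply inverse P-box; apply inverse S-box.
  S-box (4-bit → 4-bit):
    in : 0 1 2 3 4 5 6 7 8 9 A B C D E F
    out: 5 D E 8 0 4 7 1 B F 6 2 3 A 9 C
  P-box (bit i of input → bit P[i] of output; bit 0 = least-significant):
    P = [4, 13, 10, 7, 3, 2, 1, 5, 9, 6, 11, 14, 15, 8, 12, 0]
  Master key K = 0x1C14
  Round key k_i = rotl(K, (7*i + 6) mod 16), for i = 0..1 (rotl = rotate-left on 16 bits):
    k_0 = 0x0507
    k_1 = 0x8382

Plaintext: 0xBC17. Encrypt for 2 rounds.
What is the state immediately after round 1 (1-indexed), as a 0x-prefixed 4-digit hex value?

s_0 = plaintext = 0xBC17
s_1 = Round(s_0, k_0) = 0x067D
s_2 = Round(s_1, k_1) = 0x394A

0x067D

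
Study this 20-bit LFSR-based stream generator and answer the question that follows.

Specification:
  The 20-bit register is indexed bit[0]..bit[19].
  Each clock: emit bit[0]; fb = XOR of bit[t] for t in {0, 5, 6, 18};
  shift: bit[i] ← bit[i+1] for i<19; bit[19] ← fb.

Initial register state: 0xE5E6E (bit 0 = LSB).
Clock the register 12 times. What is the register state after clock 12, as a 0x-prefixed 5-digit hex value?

0xECBE5

reg_0 = 0xE5E6E
clock 1: out=0, reg = 0xF2F37
clock 2: out=1, reg = 0xF979B
clock 3: out=1, reg = 0x7CBCD
clock 4: out=1, reg = 0xBE5E6
clock 5: out=0, reg = 0x5F2F3
clock 6: out=1, reg = 0x2F979
clock 7: out=1, reg = 0x97CBC
clock 8: out=0, reg = 0xCBE5E
clock 9: out=0, reg = 0x65F2F
clock 10: out=1, reg = 0xB2F97
clock 11: out=1, reg = 0xD97CB
clock 12: out=1, reg = 0xECBE5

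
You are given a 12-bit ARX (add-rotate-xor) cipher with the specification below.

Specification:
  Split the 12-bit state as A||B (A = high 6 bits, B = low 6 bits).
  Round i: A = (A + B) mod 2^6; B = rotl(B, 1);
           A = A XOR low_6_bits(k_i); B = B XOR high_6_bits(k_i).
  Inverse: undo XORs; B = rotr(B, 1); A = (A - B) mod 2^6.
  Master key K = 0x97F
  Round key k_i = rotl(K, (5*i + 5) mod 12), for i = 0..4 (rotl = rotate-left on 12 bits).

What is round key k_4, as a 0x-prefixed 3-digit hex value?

0x2FF

K = 0x97F
k_0 = rotl(K, (5*0+5) mod 12) = rotl(K, 5) = 0xFF2
k_1 = rotl(K, (5*1+5) mod 12) = rotl(K, 10) = 0xE5F
k_2 = rotl(K, (5*2+5) mod 12) = rotl(K, 3) = 0xBFC
k_3 = rotl(K, (5*3+5) mod 12) = rotl(K, 8) = 0xF97
k_4 = rotl(K, (5*4+5) mod 12) = rotl(K, 1) = 0x2FF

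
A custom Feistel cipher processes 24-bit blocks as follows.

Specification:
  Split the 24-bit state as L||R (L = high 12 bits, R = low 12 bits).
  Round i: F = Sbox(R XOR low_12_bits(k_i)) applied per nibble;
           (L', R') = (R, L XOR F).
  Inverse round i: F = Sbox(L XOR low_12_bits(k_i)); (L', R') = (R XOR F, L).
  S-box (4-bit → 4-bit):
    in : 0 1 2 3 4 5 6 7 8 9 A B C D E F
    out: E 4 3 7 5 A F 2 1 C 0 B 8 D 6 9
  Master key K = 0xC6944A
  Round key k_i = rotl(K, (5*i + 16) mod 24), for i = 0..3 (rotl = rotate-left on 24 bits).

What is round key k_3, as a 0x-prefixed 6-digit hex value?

K = 0xC6944A
k_0 = rotl(K, (5*0+16) mod 24) = rotl(K, 16) = 0x4AC694
k_1 = rotl(K, (5*1+16) mod 24) = rotl(K, 21) = 0x58D289
k_2 = rotl(K, (5*2+16) mod 24) = rotl(K, 2) = 0x1A512B
k_3 = rotl(K, (5*3+16) mod 24) = rotl(K, 7) = 0x4A2563

0x4A2563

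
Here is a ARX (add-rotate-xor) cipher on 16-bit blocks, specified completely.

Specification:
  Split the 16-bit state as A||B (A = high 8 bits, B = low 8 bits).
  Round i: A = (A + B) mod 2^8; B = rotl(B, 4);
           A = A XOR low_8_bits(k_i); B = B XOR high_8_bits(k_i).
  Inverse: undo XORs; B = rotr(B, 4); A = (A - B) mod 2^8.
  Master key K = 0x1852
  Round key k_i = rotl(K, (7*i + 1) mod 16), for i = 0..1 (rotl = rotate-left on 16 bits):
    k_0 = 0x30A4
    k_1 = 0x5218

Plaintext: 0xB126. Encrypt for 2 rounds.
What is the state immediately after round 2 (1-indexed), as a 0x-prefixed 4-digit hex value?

s_0 = plaintext = 0xB126
s_1 = Round(s_0, k_0) = 0x7352
s_2 = Round(s_1, k_1) = 0xDD77

0xDD77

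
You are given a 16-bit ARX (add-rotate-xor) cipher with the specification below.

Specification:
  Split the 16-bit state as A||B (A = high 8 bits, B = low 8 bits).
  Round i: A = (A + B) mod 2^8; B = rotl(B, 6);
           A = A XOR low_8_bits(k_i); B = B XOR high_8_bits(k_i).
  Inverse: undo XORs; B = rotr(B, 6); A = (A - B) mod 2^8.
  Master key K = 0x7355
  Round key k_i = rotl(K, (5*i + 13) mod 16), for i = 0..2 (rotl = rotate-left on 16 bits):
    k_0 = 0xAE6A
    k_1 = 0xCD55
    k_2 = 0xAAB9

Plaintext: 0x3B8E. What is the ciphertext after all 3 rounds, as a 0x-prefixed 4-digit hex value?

s_0 = plaintext = 0x3B8E
s_1 = Round(s_0, k_0) = 0xA30D
s_2 = Round(s_1, k_1) = 0xE58E
s_3 = Round(s_2, k_2) = 0xCA09

0xCA09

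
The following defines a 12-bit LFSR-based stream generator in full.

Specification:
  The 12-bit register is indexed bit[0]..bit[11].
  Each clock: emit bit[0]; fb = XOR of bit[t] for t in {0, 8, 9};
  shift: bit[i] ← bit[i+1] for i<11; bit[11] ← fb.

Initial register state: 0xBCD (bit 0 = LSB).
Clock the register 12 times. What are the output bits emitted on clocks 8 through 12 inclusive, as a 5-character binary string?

11101

reg_0 = 0xBCD
clock 1: out=1, reg = 0xDE6
clock 2: out=0, reg = 0xEF3
clock 3: out=1, reg = 0x779
clock 4: out=1, reg = 0xBBC
clock 5: out=0, reg = 0x5DE
clock 6: out=0, reg = 0xAEF
clock 7: out=1, reg = 0x577
clock 8: out=1, reg = 0x2BB
clock 9: out=1, reg = 0x15D
clock 10: out=1, reg = 0x0AE
clock 11: out=0, reg = 0x057
clock 12: out=1, reg = 0x82B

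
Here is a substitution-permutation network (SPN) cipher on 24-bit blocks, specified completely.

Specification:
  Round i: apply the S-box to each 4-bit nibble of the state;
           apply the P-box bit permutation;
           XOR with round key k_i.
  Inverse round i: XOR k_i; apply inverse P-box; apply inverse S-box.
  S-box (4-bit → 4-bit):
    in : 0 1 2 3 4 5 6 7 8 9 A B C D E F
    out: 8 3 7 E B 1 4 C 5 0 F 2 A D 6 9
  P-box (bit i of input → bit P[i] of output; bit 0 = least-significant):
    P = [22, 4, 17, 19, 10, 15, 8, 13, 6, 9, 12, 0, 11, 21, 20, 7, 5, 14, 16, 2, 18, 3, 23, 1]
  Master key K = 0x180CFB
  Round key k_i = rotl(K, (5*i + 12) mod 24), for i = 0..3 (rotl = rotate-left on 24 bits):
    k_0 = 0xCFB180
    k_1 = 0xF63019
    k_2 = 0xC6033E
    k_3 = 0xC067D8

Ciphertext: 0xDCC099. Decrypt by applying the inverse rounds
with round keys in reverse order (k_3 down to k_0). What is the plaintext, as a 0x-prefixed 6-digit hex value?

s_0 = ciphertext = 0xDCC099
s_1 = InvRound(s_0, k_3) = 0x5964A0
s_2 = InvRound(s_1, k_2) = 0xA37BD3
s_3 = InvRound(s_2, k_1) = 0x4ED165
s_4 = InvRound(s_3, k_0) = 0x6A0F09

0x6A0F09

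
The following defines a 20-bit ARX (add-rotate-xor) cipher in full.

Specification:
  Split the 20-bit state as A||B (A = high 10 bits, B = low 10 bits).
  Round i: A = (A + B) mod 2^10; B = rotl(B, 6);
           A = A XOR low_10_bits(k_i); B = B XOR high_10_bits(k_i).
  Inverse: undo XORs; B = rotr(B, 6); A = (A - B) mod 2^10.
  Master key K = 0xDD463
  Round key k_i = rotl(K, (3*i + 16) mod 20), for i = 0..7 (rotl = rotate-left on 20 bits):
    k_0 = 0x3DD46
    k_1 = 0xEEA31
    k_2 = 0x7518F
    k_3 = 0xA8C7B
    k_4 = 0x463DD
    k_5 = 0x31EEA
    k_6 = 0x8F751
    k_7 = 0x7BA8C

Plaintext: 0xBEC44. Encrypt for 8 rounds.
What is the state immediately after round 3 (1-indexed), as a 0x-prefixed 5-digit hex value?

0x134A2

s_0 = plaintext = 0xBEC44
s_1 = Round(s_0, k_0) = 0x9E5F3
s_2 = Round(s_1, k_1) = 0x97765
s_3 = Round(s_2, k_2) = 0x134A2
s_4 = Round(s_3, k_3) = 0x25229
s_5 = Round(s_4, k_4) = 0x5837A
s_6 = Round(s_5, k_5) = 0x8C270
s_7 = Round(s_6, k_6) = 0xFC61A
s_8 = Round(s_7, k_7) = 0x21F4F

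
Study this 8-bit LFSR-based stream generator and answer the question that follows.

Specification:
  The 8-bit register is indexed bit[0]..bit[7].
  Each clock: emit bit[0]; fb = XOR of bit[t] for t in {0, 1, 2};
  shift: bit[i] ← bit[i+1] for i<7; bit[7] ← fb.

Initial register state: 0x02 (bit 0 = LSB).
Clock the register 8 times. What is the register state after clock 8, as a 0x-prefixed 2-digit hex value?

0x43

reg_0 = 0x02
clock 1: out=0, reg = 0x81
clock 2: out=1, reg = 0xC0
clock 3: out=0, reg = 0x60
clock 4: out=0, reg = 0x30
clock 5: out=0, reg = 0x18
clock 6: out=0, reg = 0x0C
clock 7: out=0, reg = 0x86
clock 8: out=0, reg = 0x43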